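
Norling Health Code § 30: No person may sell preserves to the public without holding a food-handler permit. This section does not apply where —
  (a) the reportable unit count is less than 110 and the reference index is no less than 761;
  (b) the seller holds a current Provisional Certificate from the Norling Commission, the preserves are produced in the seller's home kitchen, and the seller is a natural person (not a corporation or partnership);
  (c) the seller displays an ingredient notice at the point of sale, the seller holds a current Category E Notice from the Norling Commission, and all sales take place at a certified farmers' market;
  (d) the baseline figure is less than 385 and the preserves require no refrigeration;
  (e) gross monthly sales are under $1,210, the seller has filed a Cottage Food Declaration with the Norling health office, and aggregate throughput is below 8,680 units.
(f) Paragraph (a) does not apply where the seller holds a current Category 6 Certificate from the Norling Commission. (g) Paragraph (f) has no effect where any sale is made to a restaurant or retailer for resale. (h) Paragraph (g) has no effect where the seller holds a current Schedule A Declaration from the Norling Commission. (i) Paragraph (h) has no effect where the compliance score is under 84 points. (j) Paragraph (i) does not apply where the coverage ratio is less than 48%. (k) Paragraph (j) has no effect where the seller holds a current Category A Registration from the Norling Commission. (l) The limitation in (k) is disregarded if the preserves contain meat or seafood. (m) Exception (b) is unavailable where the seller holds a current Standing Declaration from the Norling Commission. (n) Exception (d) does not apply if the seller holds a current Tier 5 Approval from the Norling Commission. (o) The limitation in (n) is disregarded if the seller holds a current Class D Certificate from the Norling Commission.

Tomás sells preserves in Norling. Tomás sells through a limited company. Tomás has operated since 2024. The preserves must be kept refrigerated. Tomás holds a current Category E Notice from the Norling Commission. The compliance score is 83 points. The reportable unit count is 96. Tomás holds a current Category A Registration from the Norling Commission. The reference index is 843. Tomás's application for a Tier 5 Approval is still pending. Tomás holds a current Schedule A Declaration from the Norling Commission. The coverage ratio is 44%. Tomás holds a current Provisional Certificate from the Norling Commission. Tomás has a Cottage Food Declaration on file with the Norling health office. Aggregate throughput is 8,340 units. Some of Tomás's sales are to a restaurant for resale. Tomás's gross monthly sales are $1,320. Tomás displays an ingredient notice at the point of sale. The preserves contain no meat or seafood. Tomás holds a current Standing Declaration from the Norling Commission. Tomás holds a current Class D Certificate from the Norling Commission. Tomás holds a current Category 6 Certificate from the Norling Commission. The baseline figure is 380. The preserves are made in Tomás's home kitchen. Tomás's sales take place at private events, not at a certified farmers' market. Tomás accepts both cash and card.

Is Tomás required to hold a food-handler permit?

No — exception (a) applies; Tomás is not required to hold a food-handler permit.

All of (a)'s requirements are met (the reportable unit count is 96, less than the 110 limit; the reference index is 843, meeting the 761 threshold). As to paragraphs (f)–(l): (f) would limit (a) — a current Category 6 Certificate is held — but (g) sets (f) aside: (g) applies — some sales are to a restaurant for resale. (h) would limit (g) — a current Schedule A Declaration is held — but (i) sets (h) aside: (i) operates against (h): the compliance score is 83 points, under the 84 points limit. (j) would limit (i) — the coverage ratio is 44%, less than the 48% limit — but (k) sets (j) aside: (k) is engaged — a current Category A Registration is held. (l) does not operate here (the preserves contain no meat or seafood), so (k) stands. Exception (a) stands.
Exception (b) requires that the seller is a natural person (not a corporation or partnership); but the seller operates through a limited company, so (b) is unavailable.
Exception (c) does not apply: sales are at private events, not a certified farmers' market.
Exception (d) requires that the preserves require no refrigeration; but the preserves require refrigeration, so (d) is unavailable.
Exception (e) fails — gross monthly sales are $1,320, not under $1,210.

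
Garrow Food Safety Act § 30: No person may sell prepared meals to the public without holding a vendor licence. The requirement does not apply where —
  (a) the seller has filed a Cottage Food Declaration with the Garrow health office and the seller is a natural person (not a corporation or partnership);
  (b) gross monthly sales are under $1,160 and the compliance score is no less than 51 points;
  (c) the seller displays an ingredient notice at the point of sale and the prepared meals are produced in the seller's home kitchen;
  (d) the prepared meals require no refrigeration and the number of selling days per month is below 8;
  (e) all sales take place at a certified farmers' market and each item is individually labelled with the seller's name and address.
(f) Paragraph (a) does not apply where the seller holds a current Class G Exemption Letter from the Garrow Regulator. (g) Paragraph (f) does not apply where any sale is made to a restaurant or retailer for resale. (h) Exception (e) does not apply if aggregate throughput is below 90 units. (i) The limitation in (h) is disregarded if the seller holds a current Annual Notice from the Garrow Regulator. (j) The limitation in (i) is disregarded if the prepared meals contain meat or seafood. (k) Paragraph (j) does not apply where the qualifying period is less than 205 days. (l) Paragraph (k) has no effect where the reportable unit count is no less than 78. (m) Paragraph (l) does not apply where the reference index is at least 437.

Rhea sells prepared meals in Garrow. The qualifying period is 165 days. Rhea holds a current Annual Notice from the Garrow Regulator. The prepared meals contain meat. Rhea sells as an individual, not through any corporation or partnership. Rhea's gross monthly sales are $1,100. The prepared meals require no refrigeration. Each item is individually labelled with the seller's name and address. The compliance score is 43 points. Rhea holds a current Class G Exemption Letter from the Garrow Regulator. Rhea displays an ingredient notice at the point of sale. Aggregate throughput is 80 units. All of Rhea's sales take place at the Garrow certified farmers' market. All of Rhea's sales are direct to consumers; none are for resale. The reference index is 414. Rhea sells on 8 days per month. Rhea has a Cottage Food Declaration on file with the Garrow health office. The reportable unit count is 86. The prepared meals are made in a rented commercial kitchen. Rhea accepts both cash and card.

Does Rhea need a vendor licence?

Exception (a): a Cottage Food Declaration is on file; the seller is a natural person — every condition holds. But applying paragraphs (f)–(g): (f) operates — a current Class G Exemption Letter is held. (g) does not operate here (no sales are for resale), so (f) stands. So (a) is unavailable.
Exception (b) does not apply: the compliance score is 43 points, short of 51 points.
Exception (c) fails — the prepared meals are made in a commercial kitchen, not a home kitchen.
Exception (d) does not apply: the number of selling days per month is 8, not below 8.
Exception (e)'s conditions are all satisfied: all sales are at a certified farmers' market; items are individually labelled. Turning to paragraphs (h)–(m): (h) is triggered — aggregate throughput is 80 units, below the 90 units limit. (i) applies (a current Annual Notice is held), but is itself disapplied by (j): (j) applies — the prepared meals contain meat. (k) would limit (j) — the qualifying period is 165 days, less than the 205 days limit — but (l) sets (k) aside: (l) applies — the reportable unit count is 86, meeting the 78 threshold. (m), which would lift (l), is inapplicable — the reference index is 414, short of 437. So (e) is unavailable.
No exception displaces § 30.

Yes — Rhea must hold a vendor licence.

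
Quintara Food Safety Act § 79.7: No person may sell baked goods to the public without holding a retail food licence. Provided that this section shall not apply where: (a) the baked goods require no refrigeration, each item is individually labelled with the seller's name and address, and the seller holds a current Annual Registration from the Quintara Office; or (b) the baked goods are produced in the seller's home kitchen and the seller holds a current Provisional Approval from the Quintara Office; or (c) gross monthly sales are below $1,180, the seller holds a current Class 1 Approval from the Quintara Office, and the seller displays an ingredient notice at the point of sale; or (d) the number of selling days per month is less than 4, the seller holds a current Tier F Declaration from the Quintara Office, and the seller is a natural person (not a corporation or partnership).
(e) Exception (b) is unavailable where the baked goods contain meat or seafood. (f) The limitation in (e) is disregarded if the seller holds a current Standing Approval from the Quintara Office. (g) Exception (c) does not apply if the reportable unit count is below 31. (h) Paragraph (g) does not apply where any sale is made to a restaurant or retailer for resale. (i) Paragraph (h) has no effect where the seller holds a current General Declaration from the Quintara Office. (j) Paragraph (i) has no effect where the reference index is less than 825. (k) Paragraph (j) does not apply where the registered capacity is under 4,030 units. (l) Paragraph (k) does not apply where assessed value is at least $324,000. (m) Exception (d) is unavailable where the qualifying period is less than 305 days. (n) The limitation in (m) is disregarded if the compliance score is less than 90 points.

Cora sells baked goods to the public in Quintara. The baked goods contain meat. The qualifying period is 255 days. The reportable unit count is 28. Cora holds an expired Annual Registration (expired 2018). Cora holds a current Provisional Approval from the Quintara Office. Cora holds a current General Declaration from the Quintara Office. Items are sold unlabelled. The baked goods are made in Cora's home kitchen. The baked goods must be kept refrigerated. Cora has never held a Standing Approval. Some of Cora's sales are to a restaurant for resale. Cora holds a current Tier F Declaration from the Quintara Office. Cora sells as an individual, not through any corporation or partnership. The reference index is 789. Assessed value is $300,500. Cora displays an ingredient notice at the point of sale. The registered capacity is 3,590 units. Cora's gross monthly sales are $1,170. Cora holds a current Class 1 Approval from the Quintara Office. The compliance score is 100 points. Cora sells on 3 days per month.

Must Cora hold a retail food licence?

Yes — Cora must hold a retail food licence.

Exception (a) fails — the baked goods require refrigeration.
Exception (b)'s conditions are all satisfied: the baked goods are home-kitchen produced; a current Provisional Approval is held. But applying paragraphs (e)–(f): (e) is engaged — the baked goods contain meat. (f) is not triggered (no current Standing Approval is held), so (e) stands. Exception (b) does not apply.
All of (c)'s requirements are met (gross monthly sales are $1,170, below the $1,180 limit; a current Class 1 Approval is held; an ingredient notice is displayed). But: (g) operates against (c): the reportable unit count is 28, below the 31 limit. (h) is triggered (some sales are to a restaurant for resale), but is displaced by (i): (i) is triggered — a current General Declaration is held. (j) applies (the reference index is 789, less than the 825 limit), but is displaced by (k): (k) operates against (j): the registered capacity is 3,590 units, under the 4,030 units limit. (l) is inapplicable (assessed value is $300,500, short of $324,000), so (k) stands. (c) is therefore removed.
Exception (d): the number of selling days per month is 3, less than the 4 limit; a current Tier F Declaration is held; the seller is a natural person — every condition holds. However, paragraphs (m)–(n) must be considered: (m) is triggered — the qualifying period is 255 days, less than the 305 days limit. (n) is inapplicable (the compliance score is 100 points, not less than 90 points), so (m) stands. So (d) is unavailable.
Every exception is unavailable, so the rule governs.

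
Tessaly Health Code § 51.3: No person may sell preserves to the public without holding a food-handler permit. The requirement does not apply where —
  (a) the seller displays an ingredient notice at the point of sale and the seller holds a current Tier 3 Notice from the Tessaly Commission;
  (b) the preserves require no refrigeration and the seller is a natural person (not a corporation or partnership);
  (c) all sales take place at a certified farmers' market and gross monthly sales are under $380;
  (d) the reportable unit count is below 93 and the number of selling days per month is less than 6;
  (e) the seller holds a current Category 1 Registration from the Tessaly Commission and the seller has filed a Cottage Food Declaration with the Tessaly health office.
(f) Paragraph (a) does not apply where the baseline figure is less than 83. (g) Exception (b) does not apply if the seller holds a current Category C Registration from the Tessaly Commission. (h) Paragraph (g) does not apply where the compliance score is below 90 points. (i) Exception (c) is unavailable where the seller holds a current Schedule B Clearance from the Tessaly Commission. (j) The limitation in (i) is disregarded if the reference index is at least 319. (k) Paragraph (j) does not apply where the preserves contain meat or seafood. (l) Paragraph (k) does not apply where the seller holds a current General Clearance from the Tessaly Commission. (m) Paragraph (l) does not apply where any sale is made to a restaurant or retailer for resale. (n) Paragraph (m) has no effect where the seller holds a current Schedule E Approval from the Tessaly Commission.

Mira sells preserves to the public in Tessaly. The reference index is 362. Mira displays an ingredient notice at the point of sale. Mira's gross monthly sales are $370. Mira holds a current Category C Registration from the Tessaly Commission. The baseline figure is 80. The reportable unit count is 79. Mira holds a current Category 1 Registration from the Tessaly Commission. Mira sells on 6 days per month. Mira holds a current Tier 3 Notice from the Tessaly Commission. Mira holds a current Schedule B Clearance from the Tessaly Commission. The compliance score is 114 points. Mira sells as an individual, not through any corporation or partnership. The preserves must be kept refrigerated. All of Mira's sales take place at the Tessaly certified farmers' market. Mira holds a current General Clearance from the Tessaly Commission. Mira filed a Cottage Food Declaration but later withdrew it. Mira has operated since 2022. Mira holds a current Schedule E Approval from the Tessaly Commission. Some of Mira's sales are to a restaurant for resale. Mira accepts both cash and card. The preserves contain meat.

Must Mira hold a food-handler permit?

No — exception (c) applies; Mira is not required to hold a food-handler permit.

All of (a)'s requirements are met (an ingredient notice is displayed; a current Tier 3 Notice is held). But applying paragraph (f): (f) operates — the baseline figure is 80, less than the 83 limit. Exception (a) does not apply.
Exception (b) fails — the preserves require refrigeration.
Exception (c): all sales are at a certified farmers' market; gross monthly sales are $370, under the $380 limit — every condition holds. Applying paragraphs (i)–(n): (i) is engaged (a current Schedule B Clearance is held), but is itself disapplied by (j): (j) operates — the reference index is 362, meeting the 319 threshold. (k) is engaged (the preserves contain meat), but is displaced by (l): (l) operates against (k): a current General Clearance is held. (m) would limit (l) — some sales are to a restaurant for resale — but (n) sets (m) aside: (n) operates against (m): a current Schedule E Approval is held. So (c) applies.
Exception (d) fails — the number of selling days per month is 6, not less than 6.
Exception (e) requires that the seller has filed a Cottage Food Declaration with the Tessaly health office; but the Cottage Food Declaration was withdrawn, so (e) is unavailable.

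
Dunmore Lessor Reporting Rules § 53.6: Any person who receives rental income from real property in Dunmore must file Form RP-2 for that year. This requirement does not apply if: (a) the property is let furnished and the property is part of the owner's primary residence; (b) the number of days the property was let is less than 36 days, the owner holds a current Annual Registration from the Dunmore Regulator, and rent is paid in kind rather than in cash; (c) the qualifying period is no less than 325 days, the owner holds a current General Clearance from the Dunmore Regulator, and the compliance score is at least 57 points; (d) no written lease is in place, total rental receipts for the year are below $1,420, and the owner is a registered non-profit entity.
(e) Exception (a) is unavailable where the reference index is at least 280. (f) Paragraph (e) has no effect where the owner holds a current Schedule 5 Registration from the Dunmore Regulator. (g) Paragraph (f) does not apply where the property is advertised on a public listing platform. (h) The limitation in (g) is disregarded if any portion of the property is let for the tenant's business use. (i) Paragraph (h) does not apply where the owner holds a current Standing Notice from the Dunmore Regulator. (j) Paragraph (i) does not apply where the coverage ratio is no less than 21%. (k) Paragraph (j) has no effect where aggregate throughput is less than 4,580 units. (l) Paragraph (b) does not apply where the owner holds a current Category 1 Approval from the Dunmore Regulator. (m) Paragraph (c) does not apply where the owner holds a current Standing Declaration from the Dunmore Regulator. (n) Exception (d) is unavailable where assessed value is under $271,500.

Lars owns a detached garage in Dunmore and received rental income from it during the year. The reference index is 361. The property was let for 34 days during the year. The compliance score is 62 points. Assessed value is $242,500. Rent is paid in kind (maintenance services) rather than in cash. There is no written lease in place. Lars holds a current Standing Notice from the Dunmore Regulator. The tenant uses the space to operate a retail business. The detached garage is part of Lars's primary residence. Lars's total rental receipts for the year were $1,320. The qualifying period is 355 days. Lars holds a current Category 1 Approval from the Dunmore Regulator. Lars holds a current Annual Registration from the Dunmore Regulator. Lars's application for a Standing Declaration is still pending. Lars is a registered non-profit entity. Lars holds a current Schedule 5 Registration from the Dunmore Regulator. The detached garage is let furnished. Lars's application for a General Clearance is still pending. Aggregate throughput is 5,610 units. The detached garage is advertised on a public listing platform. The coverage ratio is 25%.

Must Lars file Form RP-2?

No — exception (a) applies; Lars is not required to file Form RP-2.

Exception (a) is satisfied on its face — the property is let furnished; the detached garage is part of the primary residence. As to paragraphs (e)–(k): (e) is triggered (the reference index is 361, meeting the 280 threshold), but is overridden by (f): (f) operates — a current Schedule 5 Registration is held. (g) is triggered (the property is publicly advertised), but is overridden by (h): (h) operates against (g): the space is let for business use. (i) would limit (h) — a current Standing Notice is held — but (j) sets (i) aside: (j) operates against (i): the coverage ratio is 25%, meeting the 21% threshold. (k) is inapplicable (aggregate throughput is 5,610 units, not less than 4,580 units), so (j) stands. So (a) applies.
Exception (b): the number of days the property was let is 34 days, less than the 36 days limit; a current Annual Registration is held; rent is paid in kind — every condition holds. But applying paragraph (l): (l) is engaged — a current Category 1 Approval is held. So (b) is unavailable.
Exception (c) fails — there is no General Clearance in force.
All of (d)'s requirements are met (there is no written lease; total rental receipts for the year are $1,320, below the $1,420 limit; Lars is a registered non-profit). However, paragraph (n) must be considered: (n) is engaged — assessed value is $242,500, under the $271,500 limit. (d) is therefore removed.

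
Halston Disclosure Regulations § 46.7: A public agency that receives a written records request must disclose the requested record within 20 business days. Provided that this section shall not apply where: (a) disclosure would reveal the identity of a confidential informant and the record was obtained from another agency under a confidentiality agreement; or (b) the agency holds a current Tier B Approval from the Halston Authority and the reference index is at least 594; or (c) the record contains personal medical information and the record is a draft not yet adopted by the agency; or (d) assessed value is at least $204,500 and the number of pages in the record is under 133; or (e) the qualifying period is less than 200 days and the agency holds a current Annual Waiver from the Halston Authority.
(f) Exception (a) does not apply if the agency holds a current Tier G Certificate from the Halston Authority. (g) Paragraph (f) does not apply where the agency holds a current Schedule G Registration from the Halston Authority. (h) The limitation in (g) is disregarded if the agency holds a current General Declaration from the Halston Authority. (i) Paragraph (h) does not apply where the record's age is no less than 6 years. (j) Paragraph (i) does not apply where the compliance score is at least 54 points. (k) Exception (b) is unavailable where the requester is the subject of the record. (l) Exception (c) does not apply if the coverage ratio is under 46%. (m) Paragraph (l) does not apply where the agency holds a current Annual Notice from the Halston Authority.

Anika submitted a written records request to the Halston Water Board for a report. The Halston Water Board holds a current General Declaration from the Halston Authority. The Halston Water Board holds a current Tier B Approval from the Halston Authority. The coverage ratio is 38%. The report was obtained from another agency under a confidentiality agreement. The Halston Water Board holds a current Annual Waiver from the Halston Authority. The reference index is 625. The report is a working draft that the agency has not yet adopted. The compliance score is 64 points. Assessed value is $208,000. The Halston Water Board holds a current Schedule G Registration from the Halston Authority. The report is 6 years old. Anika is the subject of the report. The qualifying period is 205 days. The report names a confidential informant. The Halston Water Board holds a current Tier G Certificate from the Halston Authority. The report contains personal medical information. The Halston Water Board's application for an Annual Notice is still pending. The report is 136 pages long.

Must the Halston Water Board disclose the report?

Yes — the Halston Water Board must disclose the report.

Exception (a): the report names a confidential informant; the report was obtained under a confidentiality agreement — every condition holds. Turning to paragraphs (f)–(j): (f) operates against (a): a current Tier G Certificate is held. (g) is triggered (a current Schedule G Registration is held), but is itself disapplied by (h): (h) operates against (g): a current General Declaration is held. (i) is triggered (the record's age is 6 years, meeting the 6 years threshold), but yields to (j): (j) operates against (i): the compliance score is 64 points, meeting the 54 points threshold. So (a) is unavailable.
Exception (b)'s conditions are all satisfied: a current Tier B Approval is held; the reference index is 625, meeting the 594 threshold. However, paragraph (k) must be considered: (k) operates against (b): Anika is the subject of the report. So (b) is unavailable.
Exception (c) is satisfied on its face — the report contains personal medical information; the report is an unadopted draft. But: (l) operates against (c): the coverage ratio is 38%, under the 46% limit. (m) is not engaged (the Annual Notice is not current), so (l) stands. So (c) is unavailable.
Exception (d) fails — the number of pages in the record is 136, not under 133.
Exception (e) requires that the qualifying period is less than 200 days; but the qualifying period is 205 days, not less than 200 days, so (e) is unavailable.
No exception applies. The general rule governs.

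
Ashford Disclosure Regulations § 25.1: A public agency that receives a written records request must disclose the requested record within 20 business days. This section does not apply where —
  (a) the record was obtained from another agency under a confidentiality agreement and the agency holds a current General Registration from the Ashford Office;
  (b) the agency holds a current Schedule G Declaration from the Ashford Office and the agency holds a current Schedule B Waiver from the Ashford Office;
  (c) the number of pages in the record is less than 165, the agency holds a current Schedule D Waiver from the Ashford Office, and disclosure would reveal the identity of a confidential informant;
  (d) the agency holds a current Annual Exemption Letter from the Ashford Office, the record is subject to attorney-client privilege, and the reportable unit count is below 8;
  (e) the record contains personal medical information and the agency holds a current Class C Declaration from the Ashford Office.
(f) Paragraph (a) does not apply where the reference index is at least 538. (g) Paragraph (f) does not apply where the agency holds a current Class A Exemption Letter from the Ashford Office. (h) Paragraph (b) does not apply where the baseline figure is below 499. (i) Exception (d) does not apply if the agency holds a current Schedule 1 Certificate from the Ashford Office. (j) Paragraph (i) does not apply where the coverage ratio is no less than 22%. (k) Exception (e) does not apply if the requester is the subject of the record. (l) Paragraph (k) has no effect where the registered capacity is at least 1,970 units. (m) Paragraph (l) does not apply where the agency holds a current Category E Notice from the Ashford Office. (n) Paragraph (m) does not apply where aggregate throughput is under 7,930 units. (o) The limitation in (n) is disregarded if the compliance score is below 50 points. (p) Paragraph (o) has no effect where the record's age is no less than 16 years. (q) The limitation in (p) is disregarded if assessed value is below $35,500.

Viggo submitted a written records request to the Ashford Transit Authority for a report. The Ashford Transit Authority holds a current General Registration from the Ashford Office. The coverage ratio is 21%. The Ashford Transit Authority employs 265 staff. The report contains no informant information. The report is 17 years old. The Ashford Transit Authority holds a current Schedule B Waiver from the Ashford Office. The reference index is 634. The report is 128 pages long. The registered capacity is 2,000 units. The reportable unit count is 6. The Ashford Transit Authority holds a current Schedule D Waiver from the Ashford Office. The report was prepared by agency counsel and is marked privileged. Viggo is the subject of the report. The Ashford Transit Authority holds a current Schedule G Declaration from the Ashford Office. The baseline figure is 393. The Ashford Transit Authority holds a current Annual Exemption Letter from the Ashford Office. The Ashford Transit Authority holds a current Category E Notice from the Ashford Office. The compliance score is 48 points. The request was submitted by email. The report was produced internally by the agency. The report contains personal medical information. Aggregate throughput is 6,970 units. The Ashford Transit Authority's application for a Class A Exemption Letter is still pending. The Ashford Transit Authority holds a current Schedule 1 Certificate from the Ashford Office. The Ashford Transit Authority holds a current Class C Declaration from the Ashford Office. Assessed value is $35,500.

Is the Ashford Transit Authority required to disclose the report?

Exception (a) does not apply: the report was produced internally.
All of (b)'s requirements are met (a current Schedule G Declaration is held; a current Schedule B Waiver is held). However, paragraph (h) must be considered: (h) operates against (b): the baseline figure is 393, below the 499 limit. (b) is therefore removed.
Exception (c) requires that disclosure would reveal the identity of a confidential informant; but the report contains no informant information, so (c) is unavailable.
All of (d)'s requirements are met (a current Annual Exemption Letter is held; the report is privileged; the reportable unit count is 6, below the 8 limit). But: (i) is engaged — a current Schedule 1 Certificate is held. (j), which would lift (i), is not triggered — the coverage ratio is 21%, short of 22%. (d) is therefore removed.
All of (e)'s requirements are met (the report contains personal medical information; a current Class C Declaration is held). Applying paragraphs (k)–(q): (k) would limit (e) — Viggo is the subject of the report — but (l) sets (k) aside: (l) operates against (k): the registered capacity is 2,000 units, meeting the 1,970 units threshold. (m) would limit (l) — a current Category E Notice is held — but (n) sets (m) aside: (n) operates against (m): aggregate throughput is 6,970 units, under the 7,930 units limit. (o) applies (the compliance score is 48 points, below the 50 points limit), but is overridden by (p): (p) is triggered — the record's age is 17 years, meeting the 16 years threshold. (q), which would lift (p), is not triggered — assessed value is $35,500, not below $35,500. (e) remains available.

No — exception (e) applies; the Ashford Transit Authority is not required to disclose the report.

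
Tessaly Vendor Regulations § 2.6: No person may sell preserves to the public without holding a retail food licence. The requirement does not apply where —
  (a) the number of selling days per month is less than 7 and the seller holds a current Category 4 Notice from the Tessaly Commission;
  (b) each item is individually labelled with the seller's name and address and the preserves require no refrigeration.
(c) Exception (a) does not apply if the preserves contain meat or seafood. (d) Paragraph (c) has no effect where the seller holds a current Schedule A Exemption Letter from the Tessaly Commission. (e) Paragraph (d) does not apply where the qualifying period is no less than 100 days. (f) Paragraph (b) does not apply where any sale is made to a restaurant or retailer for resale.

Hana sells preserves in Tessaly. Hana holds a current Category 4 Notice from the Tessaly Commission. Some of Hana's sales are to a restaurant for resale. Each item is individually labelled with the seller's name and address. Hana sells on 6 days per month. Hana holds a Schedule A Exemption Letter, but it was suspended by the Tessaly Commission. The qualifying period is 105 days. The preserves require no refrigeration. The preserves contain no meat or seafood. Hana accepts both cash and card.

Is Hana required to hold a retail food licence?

Exception (a): the number of selling days per month is 6, less than the 7 limit; a current Category 4 Notice is held — every condition holds. Applying paragraphs (c)–(e): (c), which would limit (a), is not triggered: the preserves contain no meat or seafood. (a) remains available.
Exception (b)'s conditions are all satisfied: items are individually labelled; the preserves are shelf-stable. Turning to paragraph (f): (f) operates against (b): some sales are to a restaurant for resale. So (b) is unavailable.

No — exception (a) applies; Hana is not required to hold a retail food licence.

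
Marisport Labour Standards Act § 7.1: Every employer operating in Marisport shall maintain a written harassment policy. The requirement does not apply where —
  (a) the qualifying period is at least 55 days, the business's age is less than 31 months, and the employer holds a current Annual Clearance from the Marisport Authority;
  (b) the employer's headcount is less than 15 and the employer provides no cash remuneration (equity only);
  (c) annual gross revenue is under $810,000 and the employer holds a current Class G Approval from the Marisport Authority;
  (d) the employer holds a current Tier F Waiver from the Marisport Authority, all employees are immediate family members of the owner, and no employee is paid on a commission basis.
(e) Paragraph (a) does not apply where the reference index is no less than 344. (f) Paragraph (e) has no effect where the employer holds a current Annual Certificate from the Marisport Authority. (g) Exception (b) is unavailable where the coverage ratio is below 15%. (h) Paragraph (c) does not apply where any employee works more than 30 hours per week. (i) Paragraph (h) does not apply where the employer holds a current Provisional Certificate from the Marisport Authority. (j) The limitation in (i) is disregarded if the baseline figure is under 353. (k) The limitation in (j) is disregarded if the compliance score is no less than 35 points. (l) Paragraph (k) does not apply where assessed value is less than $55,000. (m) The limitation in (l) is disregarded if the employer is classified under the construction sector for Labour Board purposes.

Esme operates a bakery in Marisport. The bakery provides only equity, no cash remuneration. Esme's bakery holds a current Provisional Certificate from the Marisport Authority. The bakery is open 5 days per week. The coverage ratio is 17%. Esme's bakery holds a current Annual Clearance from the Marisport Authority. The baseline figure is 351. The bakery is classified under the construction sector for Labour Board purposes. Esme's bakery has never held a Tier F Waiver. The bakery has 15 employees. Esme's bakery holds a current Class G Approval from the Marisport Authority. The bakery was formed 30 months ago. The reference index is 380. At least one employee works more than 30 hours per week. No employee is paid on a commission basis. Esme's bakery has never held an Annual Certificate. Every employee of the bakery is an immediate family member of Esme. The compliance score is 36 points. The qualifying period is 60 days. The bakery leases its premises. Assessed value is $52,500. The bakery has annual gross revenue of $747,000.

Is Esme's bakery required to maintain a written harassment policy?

Exception (a) is satisfied on its face — the qualifying period is 60 days, meeting the 55 days threshold; the business's age is 30 months, less than the 31 months limit; a current Annual Clearance is held. Turning to paragraphs (e)–(f): (e) operates against (a): the reference index is 380, meeting the 344 threshold. (f) is not triggered (there is no Annual Certificate in force), so (e) stands. (a) is therefore removed.
Exception (b) fails — the employer's headcount is 15, not less than 15.
Exception (c) is satisfied on its face — annual gross revenue is $747,000, under the $810,000 limit; a current Class G Approval is held. Considering the limiting provisions: (h) would limit (c) — at least one employee exceeds 30 hours/week — but (i) sets (h) aside: (i) applies — a current Provisional Certificate is held. (j) would limit (i) — the baseline figure is 351, under the 353 limit — but (k) sets (j) aside: (k) operates against (j): the compliance score is 36 points, meeting the 35 points threshold. (l) is engaged (assessed value is $52,500, less than the $55,000 limit), but is displaced by (m): (m) operates against (l): the bakery is classified under the construction sector. So (c) applies.
Exception (d) fails — there is no Tier F Waiver in force.

No — exception (c) applies; Esme's bakery is not required to maintain a written harassment policy.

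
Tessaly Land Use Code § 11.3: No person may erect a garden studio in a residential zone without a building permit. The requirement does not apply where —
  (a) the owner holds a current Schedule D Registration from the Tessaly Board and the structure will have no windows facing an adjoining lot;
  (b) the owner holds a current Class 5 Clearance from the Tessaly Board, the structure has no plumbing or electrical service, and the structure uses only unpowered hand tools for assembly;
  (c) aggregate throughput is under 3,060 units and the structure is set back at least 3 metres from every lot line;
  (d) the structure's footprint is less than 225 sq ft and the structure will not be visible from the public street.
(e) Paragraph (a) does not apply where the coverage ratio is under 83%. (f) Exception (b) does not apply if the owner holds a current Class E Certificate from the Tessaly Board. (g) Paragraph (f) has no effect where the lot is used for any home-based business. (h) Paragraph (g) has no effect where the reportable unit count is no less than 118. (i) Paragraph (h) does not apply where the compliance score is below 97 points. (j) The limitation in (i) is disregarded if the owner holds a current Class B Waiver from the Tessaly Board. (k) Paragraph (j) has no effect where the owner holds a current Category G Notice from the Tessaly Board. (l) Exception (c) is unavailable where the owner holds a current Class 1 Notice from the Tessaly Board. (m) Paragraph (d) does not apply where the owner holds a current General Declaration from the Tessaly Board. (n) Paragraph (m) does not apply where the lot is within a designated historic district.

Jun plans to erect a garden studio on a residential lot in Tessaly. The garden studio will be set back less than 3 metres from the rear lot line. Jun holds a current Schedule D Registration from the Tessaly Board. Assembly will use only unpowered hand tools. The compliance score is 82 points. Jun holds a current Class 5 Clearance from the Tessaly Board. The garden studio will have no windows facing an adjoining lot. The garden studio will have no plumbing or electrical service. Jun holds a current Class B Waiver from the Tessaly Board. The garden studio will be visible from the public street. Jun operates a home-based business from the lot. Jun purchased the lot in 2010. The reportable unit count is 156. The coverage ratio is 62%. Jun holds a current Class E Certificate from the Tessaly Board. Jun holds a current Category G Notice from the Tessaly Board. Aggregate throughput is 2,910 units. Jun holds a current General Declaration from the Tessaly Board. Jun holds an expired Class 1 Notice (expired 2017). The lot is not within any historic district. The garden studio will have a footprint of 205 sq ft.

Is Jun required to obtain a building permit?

All of (a)'s requirements are met (a current Schedule D Registration is held; no windows face an adjoining lot). But applying paragraph (e): (e) operates — the coverage ratio is 62%, under the 83% limit. So (a) is unavailable.
Exception (b)'s conditions are all satisfied: a current Class 5 Clearance is held; there is no plumbing or electrical service; assembly uses only hand tools. Under paragraphs (f)–(k): (f) would limit (b) — a current Class E Certificate is held — but (g) sets (f) aside: (g) operates against (f): a home-based business operates on the lot. (h) applies (the reportable unit count is 156, meeting the 118 threshold), but is set aside by (i): (i) operates against (h): the compliance score is 82 points, below the 97 points limit. (j) is engaged (a current Class B Waiver is held), but is set aside by (k): (k) operates against (j): a current Category G Notice is held. (b) remains available.
Exception (c) requires that the structure is set back at least 3 metres from every lot line; but the rear setback is under 3 m, so (c) is unavailable.
Exception (d) requires that the structure will not be visible from the public street; but the structure will be visible from the street, so (d) is unavailable.

No — exception (b) applies; Jun does not need a building permit.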